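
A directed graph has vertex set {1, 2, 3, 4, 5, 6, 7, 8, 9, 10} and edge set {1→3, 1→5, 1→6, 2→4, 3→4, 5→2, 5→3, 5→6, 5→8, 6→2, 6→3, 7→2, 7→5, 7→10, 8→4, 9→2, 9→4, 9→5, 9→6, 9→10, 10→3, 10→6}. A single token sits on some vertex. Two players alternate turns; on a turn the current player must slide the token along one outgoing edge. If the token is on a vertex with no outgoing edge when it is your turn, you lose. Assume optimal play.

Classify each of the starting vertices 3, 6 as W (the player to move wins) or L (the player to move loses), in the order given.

Compute win/loss labels from the base case upward. A position with no move is L. Any other position is W if it can reach an L in one move, else L.
Every edge goes from a vertex to one that appears earlier in the order 4, 3, 2, 6, 8, 5, 10, 1, 9, 7, so processing vertices in that order labels each vertex after all of its successors.
4: no outgoing edge → L
3: W (go to 4, an L position)
2: W (go to 4, an L position)
6: L (options 2(W), 3(W) are all W)
8: W (go to 4, an L position)
5: W (go to 6, an L position)
10: W (go to 6, an L position)
1: W (go to 6, an L position)
9: W (go to 6, an L position)
7: L (options 10(W), 5(W), 2(W) are all W)

3: W, 6: L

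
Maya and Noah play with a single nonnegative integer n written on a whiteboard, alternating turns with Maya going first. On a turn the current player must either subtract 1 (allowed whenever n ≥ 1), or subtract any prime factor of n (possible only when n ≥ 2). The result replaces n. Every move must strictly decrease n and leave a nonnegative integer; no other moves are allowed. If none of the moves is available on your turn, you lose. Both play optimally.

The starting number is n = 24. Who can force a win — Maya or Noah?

Classify positions by backward induction: terminal positions (no move available) are L. From any other position, the mover wins iff some move reaches an L.
n=0: no move → L
n=1: can move to 0, which is L ⇒ W
n=2: can move to 0, which is L ⇒ W
n=3: can move to 0, which is L ⇒ W
n=4: moves to 2(W), 3(W); every one is W ⇒ L
n=5: can move to 0, which is L ⇒ W
n=6: can move to 4, which is L ⇒ W
n=7: can move to 0, which is L ⇒ W
n=8: moves to 6(W), 7(W); every one is W ⇒ L
n=9: can move to 8, which is L ⇒ W
n=10: can move to 8, which is L ⇒ W
n=11: can move to 0, which is L ⇒ W
n=12: moves to 9(W), 10(W), 11(W); every one is W ⇒ L
n=13: can move to 0, which is L ⇒ W
n=14: can move to 12, which is L ⇒ W
n=15: can move to 12, which is L ⇒ W
n=16: moves to 14(W), 15(W); every one is W ⇒ L
n=17: can move to 0, which is L ⇒ W
n=18: can move to 16, which is L ⇒ W
n=19: can move to 0, which is L ⇒ W
n=20: moves to 15(W), 18(W), 19(W); every one is W ⇒ L
n=21: can move to 20, which is L ⇒ W
n=22: can move to 20, which is L ⇒ W
n=23: can move to 0, which is L ⇒ W
n=24: moves to 21(W), 22(W), 23(W); every one is W ⇒ L
Every move from 24 reaches a W position, so the mover loses.

Noah wins.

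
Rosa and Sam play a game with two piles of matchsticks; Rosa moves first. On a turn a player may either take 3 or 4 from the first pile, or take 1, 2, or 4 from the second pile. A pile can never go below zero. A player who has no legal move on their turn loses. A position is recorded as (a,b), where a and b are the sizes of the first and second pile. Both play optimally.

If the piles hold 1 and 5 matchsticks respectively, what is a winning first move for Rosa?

Classify positions by backward induction: terminal positions (no move available) are L. From any other position, the mover wins iff some move reaches an L.
No move ever increases a pile, so every position that can arise here has a ≤ 1 and b ≤ 5; it is enough to label the cells with 0 ≤ a ≤ 1 and 0 ≤ b ≤ 5.
Every move lowers a or b (never raises either), so fill the grid row by row in increasing a, and left to right within a row: each cell's successors are then already labelled.
      b=0  b=1  b=2  b=3  b=4  b=5
a=0:    L    W    W    L    W    W
a=1:    L    W    W    L    W    W
Cells with no legal move (terminal, hence L): (0,0), (1,0).
The remaining L cells, each justified by listing all of its moves:
(0,3): →(0,2)(W), (0,1)(W) — all W, so L
(1,3): →(1,2)(W), (1,1)(W) — all W, so L
Every other cell has at least one move into one of the L cells above, so it is W.
From (1,5), the L positions reachable in one move are: (1,3).

Move to (1,3).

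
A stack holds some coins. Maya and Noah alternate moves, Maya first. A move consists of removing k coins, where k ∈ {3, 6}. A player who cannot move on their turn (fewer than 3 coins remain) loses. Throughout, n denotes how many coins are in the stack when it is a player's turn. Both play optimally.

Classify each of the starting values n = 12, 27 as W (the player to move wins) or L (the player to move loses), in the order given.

Work bottom-up. With no move the player to move loses. Otherwise the position is W if at least one move leads to an L position for the opponent, and L if every move leads to a W.
n=0: no move → L
n=1: no move → L
n=2: no move → L
n=3: W (go to 0, an L position)
n=4: W (go to 1, an L position)
n=5: W (go to 2, an L position)
n=6: W (go to 0, an L position)
n=7: W (go to 1, an L position)
n=8: W (go to 2, an L position)
n=9: L (options 6(W), 3(W) are all W)
n=10: L (options 7(W), 4(W) are all W)
n=11: L (options 8(W), 5(W) are all W)
n=12: W (go to 9, an L position)
n=13: W (go to 10, an L position)
n=14: W (go to 11, an L position)
n=15: W (go to 9, an L position)
n=16: W (go to 10, an L position)
n=17: W (go to 11, an L position)
n=18: L (options 15(W), 12(W) are all W)
n=19: L (options 16(W), 13(W) are all W)
n=20: L (options 17(W), 14(W) are all W)
n=21: W (go to 18, an L position)
n=22: W (go to 19, an L position)
n=23: W (go to 20, an L position)
n=24: W (go to 18, an L position)
n=25: W (go to 19, an L position)
n=26: W (go to 20, an L position)
n=27: L (options 24(W), 21(W) are all W)

12: W, 27: L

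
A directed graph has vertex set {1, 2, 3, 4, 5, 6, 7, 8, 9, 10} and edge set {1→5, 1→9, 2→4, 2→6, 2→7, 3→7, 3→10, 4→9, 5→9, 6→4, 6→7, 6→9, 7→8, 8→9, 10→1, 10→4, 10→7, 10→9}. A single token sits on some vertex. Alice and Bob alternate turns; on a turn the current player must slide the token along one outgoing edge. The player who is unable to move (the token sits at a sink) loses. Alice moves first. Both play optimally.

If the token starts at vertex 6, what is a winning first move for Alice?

Move to 7.

Work bottom-up. With no move the player to move loses. Otherwise the position is W if at least one move leads to an L position for the opponent, and L if every move leads to a W.
Every edge goes from a vertex to one that appears earlier in the order 9, 8, 7, 4, 6, 5, 1, 10, 2, 3, so processing vertices in that order labels each vertex after all of its successors.
9: no outgoing edge → L
8: reaches L-position 9 → W
7: only reaches 8(W), which is W → L
4: reaches L-position 9 → W
6: reaches L-position 7 → W
5: reaches L-position 9 → W
1: reaches L-position 9 → W
10: reaches L-position 7 → W
2: reaches L-position 7 → W
3: reaches L-position 7 → W
From 6, the L positions reachable in one move are: 7, 9. Any move reaching one of these is winning.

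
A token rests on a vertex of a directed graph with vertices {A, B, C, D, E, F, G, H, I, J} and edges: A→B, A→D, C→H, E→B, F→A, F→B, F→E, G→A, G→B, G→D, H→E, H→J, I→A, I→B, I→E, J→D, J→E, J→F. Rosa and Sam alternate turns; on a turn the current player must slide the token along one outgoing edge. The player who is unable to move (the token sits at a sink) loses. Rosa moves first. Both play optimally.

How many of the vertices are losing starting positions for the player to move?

Compute win/loss labels from the base case upward. A position with no move is L. Any other position is W if it can reach an L in one move, else L.
Every edge goes from a vertex to one that appears earlier in the order B, D, E, A, F, J, H, C, G, I, so processing vertices in that order labels each vertex after all of its successors.
B: no outgoing edge → L
D: no outgoing edge → L
E: W (go to B, an L position)
A: W (go to D, an L position)
F: W (go to B, an L position)
J: W (go to D, an L position)
H: L (options J(W), E(W) are all W)
C: W (go to H, an L position)
G: W (go to D, an L position)
I: W (go to B, an L position)
The L vertices are B, D, H; that is 3 in all.

3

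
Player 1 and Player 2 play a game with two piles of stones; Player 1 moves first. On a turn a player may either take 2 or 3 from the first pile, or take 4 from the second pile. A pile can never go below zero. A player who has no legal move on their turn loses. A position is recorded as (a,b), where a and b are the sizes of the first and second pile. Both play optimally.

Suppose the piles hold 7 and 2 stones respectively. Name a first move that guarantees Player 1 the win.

Move to (5,2).

Work bottom-up. With no move the player to move loses. Otherwise the position is W if at least one move leads to an L position for the opponent, and L if every move leads to a W.
No move ever increases a pile, so every position that can arise here has a ≤ 7 and b ≤ 2; it is enough to label the cells with 0 ≤ a ≤ 7 and 0 ≤ b ≤ 2.
Every move lowers a or b (never raises either), so fill the grid row by row in increasing a, and left to right within a row: each cell's successors are then already labelled.
      b=0  b=1  b=2
a=0:    L    L    L
a=1:    L    L    L
a=2:    W    W    W
a=3:    W    W    W
a=4:    W    W    W
a=5:    L    L    L
a=6:    L    L    L
a=7:    W    W    W
Cells with no legal move (terminal, hence L): (0,0), (0,1), (0,2), (1,0), (1,1), (1,2).
The remaining L cells, each justified by listing all of its moves:
(5,0): moves to (3,0)(W), (2,0)(W); every one is W ⇒ L
(5,1): moves to (3,1)(W), (2,1)(W); every one is W ⇒ L
(5,2): moves to (3,2)(W), (2,2)(W); every one is W ⇒ L
(6,0): moves to (4,0)(W), (3,0)(W); every one is W ⇒ L
(6,1): moves to (4,1)(W), (3,1)(W); every one is W ⇒ L
(6,2): moves to (4,2)(W), (3,2)(W); every one is W ⇒ L
Every other cell has at least one move into one of the L cells above, so it is W.
From (7,2), the L positions reachable in one move are: (5,2).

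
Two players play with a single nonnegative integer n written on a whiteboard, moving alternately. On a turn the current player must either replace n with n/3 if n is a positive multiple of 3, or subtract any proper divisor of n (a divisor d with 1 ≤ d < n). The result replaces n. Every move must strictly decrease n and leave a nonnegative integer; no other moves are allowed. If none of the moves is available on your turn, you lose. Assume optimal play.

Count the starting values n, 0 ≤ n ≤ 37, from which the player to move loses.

Positions with no move are L. A position that does have a move is losing for the player to move precisely when every available move leads to a winning position for the opponent. Fill in the labels:
n=0: no move → L
n=1: no move → L
n=2: →1(L), so W
n=3: →1(L), so W
n=4: →2(W), 3(W) — all W, so L
n=5: →4(L), so W
n=6: →4(L), so W
n=7: →6(W) only, which is W, so L
n=8: →4(L), so W
n=9: →3(W), 6(W), 8(W) — all W, so L
n=10: →9(L), so W
n=11: →10(W) only, which is W, so L
n=12: →4(L), so W
n=13: →12(W) only, which is W, so L
n=14: →7(L), so W
n=15: →5(W), 10(W), 12(W), 14(W) — all W, so L
n=16: →15(L), so W
n=17: →16(W) only, which is W, so L
n=18: →9(L), so W
n=19: →18(W) only, which is W, so L
n=20: →15(L), so W
n=21: →7(L), so W
n=22: →11(L), so W
n=23: →22(W) only, which is W, so L
n=24: →23(L), so W
n=25: →20(W), 24(W) — all W, so L
n=26: →13(L), so W
n=27: →9(L), so W
n=28: →14(W), 21(W), 24(W), 26(W), 27(W) — all W, so L
n=29: →28(L), so W
n=30: →15(L), so W
n=31: →30(W) only, which is W, so L
n=32: →28(L), so W
n=33: →11(L), so W
n=34: →17(L), so W
n=35: →28(L), so W
n=36: →12(W), 18(W), 24(W), 27(W), 30(W), 32(W), 33(W), 34(W), 35(W) — all W, so L
n=37: →36(L), so W
L entries with 0 ≤ n ≤ 37: n = 0, 1, 4, 7, 9, 11, 13, 15, 17, 19, 23, 25, 28, 31, 36; that makes 15.

15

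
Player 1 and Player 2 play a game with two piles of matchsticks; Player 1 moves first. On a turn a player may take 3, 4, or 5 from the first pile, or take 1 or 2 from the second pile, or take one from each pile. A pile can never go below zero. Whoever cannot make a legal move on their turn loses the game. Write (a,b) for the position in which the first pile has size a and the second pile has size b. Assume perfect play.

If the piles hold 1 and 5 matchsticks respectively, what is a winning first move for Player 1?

Positions with no move are L. A position that does have a move is losing for the player to move precisely when every available move leads to a winning position for the opponent. Fill in the labels:
No move ever increases a pile, so every position that can arise here has a ≤ 1 and b ≤ 5; it is enough to label the cells with 0 ≤ a ≤ 1 and 0 ≤ b ≤ 5.
Every move lowers a or b (never raises either), so fill the grid row by row in increasing a, and left to right within a row: each cell's successors are then already labelled.
      b=0  b=1  b=2  b=3  b=4  b=5
a=0:    L    W    W    L    W    W
a=1:    L    W    W    L    W    W
Cells with no legal move (terminal, hence L): (0,0), (1,0).
The remaining L cells, each justified by listing all of its moves:
(0,3): moves to (0,2)(W), (0,1)(W); every one is W ⇒ L
(1,3): moves to (1,2)(W), (1,1)(W), (0,2)(W); every one is W ⇒ L
Every other cell has at least one move into one of the L cells above, so it is W.
From (1,5), the L positions reachable in one move are: (1,3).

Move to (1,3).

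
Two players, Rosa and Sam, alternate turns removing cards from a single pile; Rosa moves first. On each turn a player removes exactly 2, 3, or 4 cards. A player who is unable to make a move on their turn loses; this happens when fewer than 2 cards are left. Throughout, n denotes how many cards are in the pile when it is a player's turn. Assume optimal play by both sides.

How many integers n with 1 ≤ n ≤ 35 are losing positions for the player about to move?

11

Build the W/L table. Terminal = L. A non-terminal position is W if it has a move to some L; otherwise it is L.
n=0: no move → L
n=1: no move → L
n=2: can move to 0, which is L ⇒ W
n=3: can move to 1, which is L ⇒ W
n=4: can move to 1, which is L ⇒ W
n=5: can move to 1, which is L ⇒ W
n=6: moves to 4(W), 3(W), 2(W); every one is W ⇒ L
n=7: moves to 5(W), 4(W), 3(W); every one is W ⇒ L
n=8: can move to 6, which is L ⇒ W
n=9: can move to 7, which is L ⇒ W
n=10: can move to 7, which is L ⇒ W
n=11: can move to 7, which is L ⇒ W
n=12: moves to 10(W), 9(W), 8(W); every one is W ⇒ L
n=13: moves to 11(W), 10(W), 9(W); every one is W ⇒ L
n=14: can move to 12, which is L ⇒ W
n=15: can move to 13, which is L ⇒ W
n=16: can move to 13, which is L ⇒ W
n=17: can move to 13, which is L ⇒ W
n=18: moves to 16(W), 15(W), 14(W); every one is W ⇒ L
n=19: moves to 17(W), 16(W), 15(W); every one is W ⇒ L
n=20: can move to 18, which is L ⇒ W
n=21: can move to 19, which is L ⇒ W
n=22: can move to 19, which is L ⇒ W
n=23: can move to 19, which is L ⇒ W
n=24: moves to 22(W), 21(W), 20(W); every one is W ⇒ L
n=25: moves to 23(W), 22(W), 21(W); every one is W ⇒ L
n=26: can move to 24, which is L ⇒ W
n=27: can move to 25, which is L ⇒ W
n=28: can move to 25, which is L ⇒ W
n=29: can move to 25, which is L ⇒ W
n=30: moves to 28(W), 27(W), 26(W); every one is W ⇒ L
n=31: moves to 29(W), 28(W), 27(W); every one is W ⇒ L
n=32: can move to 30, which is L ⇒ W
n=33: can move to 31, which is L ⇒ W
n=34: can move to 31, which is L ⇒ W
n=35: can move to 31, which is L ⇒ W
L entries with 1 ≤ n ≤ 35 (n=0 is outside the asked range and is not counted): n = 1, 6, 7, 12, 13, 18, 19, 24, 25, 30, 31; that makes 11.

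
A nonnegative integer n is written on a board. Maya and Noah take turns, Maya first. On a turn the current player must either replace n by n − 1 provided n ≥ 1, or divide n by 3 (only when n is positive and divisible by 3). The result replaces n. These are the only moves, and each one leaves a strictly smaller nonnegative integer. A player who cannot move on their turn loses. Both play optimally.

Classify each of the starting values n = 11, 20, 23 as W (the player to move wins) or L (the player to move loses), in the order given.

11: L, 20: W, 23: W

Use the standard recursion: the mover loses at a terminal position; elsewhere, the mover wins exactly when some move hands the opponent an L position.
n=0: no move → L
n=1: can move to 0, which is L ⇒ W
n=2: the only move is to 1(W), a W ⇒ L
n=3: can move to 2, which is L ⇒ W
n=4: the only move is to 3(W), a W ⇒ L
n=5: can move to 4, which is L ⇒ W
n=6: can move to 2, which is L ⇒ W
n=7: the only move is to 6(W), a W ⇒ L
n=8: can move to 7, which is L ⇒ W
n=9: moves to 3(W), 8(W); every one is W ⇒ L
n=10: can move to 9, which is L ⇒ W
n=11: the only move is to 10(W), a W ⇒ L
n=12: can move to 4, which is L ⇒ W
n=13: the only move is to 12(W), a W ⇒ L
n=14: can move to 13, which is L ⇒ W
n=15: moves to 5(W), 14(W); every one is W ⇒ L
n=16: can move to 15, which is L ⇒ W
n=17: the only move is to 16(W), a W ⇒ L
n=18: can move to 17, which is L ⇒ W
n=19: the only move is to 18(W), a W ⇒ L
n=20: can move to 19, which is L ⇒ W
n=21: can move to 7, which is L ⇒ W
n=22: the only move is to 21(W), a W ⇒ L
n=23: can move to 22, which is L ⇒ W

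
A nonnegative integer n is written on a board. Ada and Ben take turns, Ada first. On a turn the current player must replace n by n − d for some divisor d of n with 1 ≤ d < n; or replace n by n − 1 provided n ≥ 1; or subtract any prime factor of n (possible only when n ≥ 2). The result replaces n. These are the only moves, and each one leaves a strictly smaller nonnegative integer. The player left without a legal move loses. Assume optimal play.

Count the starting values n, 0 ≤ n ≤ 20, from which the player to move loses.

Positions with no move are L. A position that does have a move is losing for the player to move precisely when every available move leads to a winning position for the opponent. Fill in the labels:
n=0: no move → L
n=1: can move to 0, which is L ⇒ W
n=2: can move to 0, which is L ⇒ W
n=3: can move to 0, which is L ⇒ W
n=4: moves to 2(W), 3(W); every one is W ⇒ L
n=5: can move to 0, which is L ⇒ W
n=6: can move to 4, which is L ⇒ W
n=7: can move to 0, which is L ⇒ W
n=8: can move to 4, which is L ⇒ W
n=9: moves to 6(W), 8(W); every one is W ⇒ L
n=10: can move to 9, which is L ⇒ W
n=11: can move to 0, which is L ⇒ W
n=12: can move to 9, which is L ⇒ W
n=13: can move to 0, which is L ⇒ W
n=14: moves to 7(W), 12(W), 13(W); every one is W ⇒ L
n=15: can move to 14, which is L ⇒ W
n=16: can move to 14, which is L ⇒ W
n=17: can move to 0, which is L ⇒ W
n=18: can move to 9, which is L ⇒ W
n=19: can move to 0, which is L ⇒ W
n=20: moves to 10(W), 15(W), 16(W), 18(W), 19(W); every one is W ⇒ L
L entries with 0 ≤ n ≤ 20: n = 0, 4, 9, 14, 20; that makes 5.

5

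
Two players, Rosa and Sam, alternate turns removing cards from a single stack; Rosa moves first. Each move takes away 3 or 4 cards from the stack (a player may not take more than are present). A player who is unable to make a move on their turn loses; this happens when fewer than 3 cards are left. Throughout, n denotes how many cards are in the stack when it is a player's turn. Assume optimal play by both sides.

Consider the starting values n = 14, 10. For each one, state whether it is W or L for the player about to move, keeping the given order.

14: L, 10: W

Classify positions by backward induction: terminal positions (no move available) are L. From any other position, the mover wins iff some move reaches an L.
n=0: no move → L
n=1: no move → L
n=2: no move → L
n=3: can move to 0, which is L ⇒ W
n=4: can move to 1, which is L ⇒ W
n=5: can move to 2, which is L ⇒ W
n=6: can move to 2, which is L ⇒ W
n=7: moves to 4(W), 3(W); every one is W ⇒ L
n=8: moves to 5(W), 4(W); every one is W ⇒ L
n=9: moves to 6(W), 5(W); every one is W ⇒ L
n=10: can move to 7, which is L ⇒ W
n=11: can move to 8, which is L ⇒ W
n=12: can move to 9, which is L ⇒ W
n=13: can move to 9, which is L ⇒ W
n=14: moves to 11(W), 10(W); every one is W ⇒ L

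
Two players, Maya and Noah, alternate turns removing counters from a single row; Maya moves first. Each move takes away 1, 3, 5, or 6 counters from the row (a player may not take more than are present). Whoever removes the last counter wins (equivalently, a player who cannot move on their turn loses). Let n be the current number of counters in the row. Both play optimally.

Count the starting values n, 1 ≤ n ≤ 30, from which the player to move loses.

8

Classify positions by backward induction: terminal positions (no move available) are L. From any other position, the mover wins iff some move reaches an L.
n=0: no move → L
n=1: W (go to 0, an L position)
n=2: L (sole option 1(W) is W)
n=3: W (go to 2, an L position)
n=4: L (options 3(W), 1(W) are all W)
n=5: W (go to 4, an L position)
n=6: W (go to 0, an L position)
n=7: W (go to 4, an L position)
n=8: W (go to 2, an L position)
n=9: W (go to 4, an L position)
n=10: W (go to 4, an L position)
n=11: L (options 10(W), 8(W), 6(W), 5(W) are all W)
n=12: W (go to 11, an L position)
n=13: L (options 12(W), 10(W), 8(W), 7(W) are all W)
n=14: W (go to 13, an L position)
n=15: L (options 14(W), 12(W), 10(W), 9(W) are all W)
n=16: W (go to 15, an L position)
n=17: W (go to 11, an L position)
n=18: W (go to 15, an L position)
n=19: W (go to 13, an L position)
n=20: W (go to 15, an L position)
n=21: W (go to 15, an L position)
n=22: L (options 21(W), 19(W), 17(W), 16(W) are all W)
n=23: W (go to 22, an L position)
n=24: L (options 23(W), 21(W), 19(W), 18(W) are all W)
n=25: W (go to 24, an L position)
n=26: L (options 25(W), 23(W), 21(W), 20(W) are all W)
n=27: W (go to 26, an L position)
n=28: W (go to 22, an L position)
n=29: W (go to 26, an L position)
n=30: W (go to 24, an L position)
L entries with 1 ≤ n ≤ 30 (n=0 is outside the asked range and is not counted): n = 2, 4, 11, 13, 15, 22, 24, 26; that makes 8.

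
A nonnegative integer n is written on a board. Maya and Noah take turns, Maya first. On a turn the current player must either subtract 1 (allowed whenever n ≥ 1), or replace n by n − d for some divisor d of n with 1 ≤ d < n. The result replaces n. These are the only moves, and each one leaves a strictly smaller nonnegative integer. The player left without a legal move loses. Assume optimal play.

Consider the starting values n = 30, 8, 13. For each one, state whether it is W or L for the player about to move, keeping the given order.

Use the standard recursion: the mover loses at a terminal position; elsewhere, the mover wins exactly when some move hands the opponent an L position.
n=0: no move → L
n=1: can move to 0, which is L ⇒ W
n=2: the only move is to 1(W), a W ⇒ L
n=3: can move to 2, which is L ⇒ W
n=4: can move to 2, which is L ⇒ W
n=5: the only move is to 4(W), a W ⇒ L
n=6: can move to 5, which is L ⇒ W
n=7: the only move is to 6(W), a W ⇒ L
n=8: can move to 7, which is L ⇒ W
n=9: moves to 6(W), 8(W); every one is W ⇒ L
n=10: can move to 5, which is L ⇒ W
n=11: the only move is to 10(W), a W ⇒ L
n=12: can move to 9, which is L ⇒ W
n=13: the only move is to 12(W), a W ⇒ L
n=14: can move to 7, which is L ⇒ W
n=15: moves to 10(W), 12(W), 14(W); every one is W ⇒ L
n=16: can move to 15, which is L ⇒ W
n=17: the only move is to 16(W), a W ⇒ L
n=18: can move to 9, which is L ⇒ W
n=19: the only move is to 18(W), a W ⇒ L
n=20: can move to 15, which is L ⇒ W
n=21: moves to 14(W), 18(W), 20(W); every one is W ⇒ L
n=22: can move to 11, which is L ⇒ W
n=23: the only move is to 22(W), a W ⇒ L
n=24: can move to 21, which is L ⇒ W
n=25: moves to 20(W), 24(W); every one is W ⇒ L
n=26: can move to 13, which is L ⇒ W
n=27: moves to 18(W), 24(W), 26(W); every one is W ⇒ L
n=28: can move to 21, which is L ⇒ W
n=29: the only move is to 28(W), a W ⇒ L
n=30: can move to 15, which is L ⇒ W

30: W, 8: W, 13: L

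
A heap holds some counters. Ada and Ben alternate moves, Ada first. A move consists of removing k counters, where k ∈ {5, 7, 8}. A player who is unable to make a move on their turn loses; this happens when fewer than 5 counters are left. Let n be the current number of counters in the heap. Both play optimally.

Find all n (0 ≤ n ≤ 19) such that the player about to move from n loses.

0, 1, 2, 3, 4, 13, 14, 15, 16, 17

Build the W/L table. Terminal = L. A non-terminal position is W if it has a move to some L; otherwise it is L.
n=0: no move → L
n=1: no move → L
n=2: no move → L
n=3: no move → L
n=4: no move → L
n=5: can move to 0, which is L ⇒ W
n=6: can move to 1, which is L ⇒ W
n=7: can move to 2, which is L ⇒ W
n=8: can move to 3, which is L ⇒ W
n=9: can move to 4, which is L ⇒ W
n=10: can move to 3, which is L ⇒ W
n=11: can move to 4, which is L ⇒ W
n=12: can move to 4, which is L ⇒ W
n=13: moves to 8(W), 6(W), 5(W); every one is W ⇒ L
n=14: moves to 9(W), 7(W), 6(W); every one is W ⇒ L
n=15: moves to 10(W), 8(W), 7(W); every one is W ⇒ L
n=16: moves to 11(W), 9(W), 8(W); every one is W ⇒ L
n=17: moves to 12(W), 10(W), 9(W); every one is W ⇒ L
n=18: can move to 13, which is L ⇒ W
n=19: can move to 14, which is L ⇒ W
The losing starting values of n are exactly the entries labelled L in this table (10 of them).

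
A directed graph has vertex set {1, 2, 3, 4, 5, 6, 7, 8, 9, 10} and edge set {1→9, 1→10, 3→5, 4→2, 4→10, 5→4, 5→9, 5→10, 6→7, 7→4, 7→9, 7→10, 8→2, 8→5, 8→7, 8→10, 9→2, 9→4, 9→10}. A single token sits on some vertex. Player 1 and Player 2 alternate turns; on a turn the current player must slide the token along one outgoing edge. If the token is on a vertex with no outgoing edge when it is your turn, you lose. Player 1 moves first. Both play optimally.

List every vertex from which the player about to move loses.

Classify positions by backward induction: terminal positions (no move available) are L. From any other position, the mover wins iff some move reaches an L.
Every edge goes from a vertex to one that appears earlier in the order 2, 10, 4, 9, 5, 3, 1, 7, 6, 8, so processing vertices in that order labels each vertex after all of its successors.
2: no outgoing edge → L
10: no outgoing edge → L
4: →10(L), so W
9: →10(L), so W
5: →10(L), so W
3: →5(W) only, which is W, so L
1: →10(L), so W
7: →10(L), so W
6: →7(W) only, which is W, so L
8: →10(L), so W
Reading off the rows marked L gives the requested list; there are 4 such vertices.

2, 3, 6, 10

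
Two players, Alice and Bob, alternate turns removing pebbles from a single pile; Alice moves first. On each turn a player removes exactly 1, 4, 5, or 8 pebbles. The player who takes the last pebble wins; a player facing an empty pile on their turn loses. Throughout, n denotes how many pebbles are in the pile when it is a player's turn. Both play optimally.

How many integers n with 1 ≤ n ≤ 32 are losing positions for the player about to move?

7

Work bottom-up. With no move the player to move loses. Otherwise the position is W if at least one move leads to an L position for the opponent, and L if every move leads to a W.
n=0: no move → L
n=1: →0(L), so W
n=2: →1(W) only, which is W, so L
n=3: →2(L), so W
n=4: →0(L), so W
n=5: →0(L), so W
n=6: →2(L), so W
n=7: →2(L), so W
n=8: →0(L), so W
n=9: →8(W), 5(W), 4(W), 1(W) — all W, so L
n=10: →9(L), so W
n=11: →10(W), 7(W), 6(W), 3(W) — all W, so L
n=12: →11(L), so W
n=13: →9(L), so W
n=14: →9(L), so W
n=15: →11(L), so W
n=16: →11(L), so W
n=17: →9(L), so W
n=18: →17(W), 14(W), 13(W), 10(W) — all W, so L
n=19: →18(L), so W
n=20: →19(W), 16(W), 15(W), 12(W) — all W, so L
n=21: →20(L), so W
n=22: →18(L), so W
n=23: →18(L), so W
n=24: →20(L), so W
n=25: →20(L), so W
n=26: →18(L), so W
n=27: →26(W), 23(W), 22(W), 19(W) — all W, so L
n=28: →27(L), so W
n=29: →28(W), 25(W), 24(W), 21(W) — all W, so L
n=30: →29(L), so W
n=31: →27(L), so W
n=32: →27(L), so W
L entries with 1 ≤ n ≤ 32 (n=0 is outside the asked range and is not counted): n = 2, 9, 11, 18, 20, 27, 29; that makes 7.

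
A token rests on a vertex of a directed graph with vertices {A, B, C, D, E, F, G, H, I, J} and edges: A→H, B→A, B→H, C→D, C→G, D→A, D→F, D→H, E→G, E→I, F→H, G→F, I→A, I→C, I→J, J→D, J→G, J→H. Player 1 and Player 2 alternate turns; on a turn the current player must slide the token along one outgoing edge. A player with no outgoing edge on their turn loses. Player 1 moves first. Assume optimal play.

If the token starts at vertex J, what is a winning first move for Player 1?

Move to G.

Positions with no move are L. A position that does have a move is losing for the player to move precisely when every available move leads to a winning position for the opponent. Fill in the labels:
Every edge goes from a vertex to one that appears earlier in the order H, F, A, D, G, C, J, B, I, E, so processing vertices in that order labels each vertex after all of its successors.
H: no outgoing edge → L
F: can move to H, which is L ⇒ W
A: can move to H, which is L ⇒ W
D: can move to H, which is L ⇒ W
G: the only move is to F(W), a W ⇒ L
C: can move to G, which is L ⇒ W
J: can move to G, which is L ⇒ W
B: can move to H, which is L ⇒ W
I: moves to J(W), C(W), A(W); every one is W ⇒ L
E: can move to I, which is L ⇒ W
From J, the L positions reachable in one move are: G, H. Any move reaching one of these is winning.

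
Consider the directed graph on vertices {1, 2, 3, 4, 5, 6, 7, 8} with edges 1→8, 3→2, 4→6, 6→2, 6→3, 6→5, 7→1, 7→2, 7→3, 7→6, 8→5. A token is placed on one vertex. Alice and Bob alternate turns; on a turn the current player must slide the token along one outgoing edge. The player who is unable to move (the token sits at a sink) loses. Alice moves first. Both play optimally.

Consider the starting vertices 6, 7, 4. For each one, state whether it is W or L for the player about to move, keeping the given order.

6: W, 7: W, 4: L

Use the standard recursion: the mover loses at a terminal position; elsewhere, the mover wins exactly when some move hands the opponent an L position.
Every edge goes from a vertex to one that appears earlier in the order 5, 2, 3, 6, 8, 1, 7, 4, so processing vertices in that order labels each vertex after all of its successors.
5: no outgoing edge → L
2: no outgoing edge → L
3: can move to 2, which is L ⇒ W
6: can move to 2, which is L ⇒ W
8: can move to 5, which is L ⇒ W
1: the only move is to 8(W), a W ⇒ L
7: can move to 1, which is L ⇒ W
4: the only move is to 6(W), a W ⇒ L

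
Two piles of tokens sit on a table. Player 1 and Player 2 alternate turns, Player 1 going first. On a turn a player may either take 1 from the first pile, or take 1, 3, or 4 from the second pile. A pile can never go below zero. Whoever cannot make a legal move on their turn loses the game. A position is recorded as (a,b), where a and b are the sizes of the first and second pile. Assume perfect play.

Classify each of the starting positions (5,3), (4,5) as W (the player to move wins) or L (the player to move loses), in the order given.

(5,3): L, (4,5): W

Compute win/loss labels from the base case upward. A position with no move is L. Any other position is W if it can reach an L in one move, else L.
No move ever increases a pile, so every position that can arise here has a ≤ 5 and b ≤ 5; it is enough to label the cells with 0 ≤ a ≤ 5 and 0 ≤ b ≤ 5.
Every move lowers a or b (never raises either), so fill the grid row by row in increasing a, and left to right within a row: each cell's successors are then already labelled.
      b=0  b=1  b=2  b=3  b=4  b=5
a=0:    L    W    L    W    W    W
a=1:    W    L    W    L    W    W
a=2:    L    W    L    W    W    W
a=3:    W    L    W    L    W    W
a=4:    L    W    L    W    W    W
a=5:    W    L    W    L    W    W
Cells with no legal move (terminal, hence L): (0,0).
The remaining L cells, each justified by listing all of its moves:
(0,2): →(0,1)(W) only, which is W, so L
(1,1): →(0,1)(W), (1,0)(W) — all W, so L
(1,3): →(0,3)(W), (1,2)(W), (1,0)(W) — all W, so L
(2,0): →(1,0)(W) only, which is W, so L
(2,2): →(1,2)(W), (2,1)(W) — all W, so L
(3,1): →(2,1)(W), (3,0)(W) — all W, so L
(3,3): →(2,3)(W), (3,2)(W), (3,0)(W) — all W, so L
(4,0): →(3,0)(W) only, which is W, so L
(4,2): →(3,2)(W), (4,1)(W) — all W, so L
(5,1): →(4,1)(W), (5,0)(W) — all W, so L
(5,3): →(4,3)(W), (5,2)(W), (5,0)(W) — all W, so L
Every other cell has at least one move into one of the L cells above, so it is W.
(5,3): one of the L cells justified above, so L
(4,5): the move to (4,2) reaches an L cell, so W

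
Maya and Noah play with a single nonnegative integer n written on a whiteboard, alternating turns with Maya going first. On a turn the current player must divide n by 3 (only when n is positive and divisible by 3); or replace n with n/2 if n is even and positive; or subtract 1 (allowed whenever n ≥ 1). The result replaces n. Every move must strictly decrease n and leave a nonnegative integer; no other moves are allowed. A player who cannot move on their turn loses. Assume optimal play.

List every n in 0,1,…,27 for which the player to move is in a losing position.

0, 2, 5, 7, 9, 11, 13, 16, 19, 23, 25

Positions with no move are L. A position that does have a move is losing for the player to move precisely when every available move leads to a winning position for the opponent. Fill in the labels:
n=0: no move → L
n=1: reaches L-position 0 → W
n=2: only reaches 1(W), which is W → L
n=3: reaches L-position 2 → W
n=4: reaches L-position 2 → W
n=5: only reaches 4(W), which is W → L
n=6: reaches L-position 2 → W
n=7: only reaches 6(W), which is W → L
n=8: reaches L-position 7 → W
n=9: only reaches 3(W), 8(W), all W → L
n=10: reaches L-position 5 → W
n=11: only reaches 10(W), which is W → L
n=12: reaches L-position 11 → W
n=13: only reaches 12(W), which is W → L
n=14: reaches L-position 7 → W
n=15: reaches L-position 5 → W
n=16: only reaches 8(W), 15(W), all W → L
n=17: reaches L-position 16 → W
n=18: reaches L-position 9 → W
n=19: only reaches 18(W), which is W → L
n=20: reaches L-position 19 → W
n=21: reaches L-position 7 → W
n=22: reaches L-position 11 → W
n=23: only reaches 22(W), which is W → L
n=24: reaches L-position 23 → W
n=25: only reaches 24(W), which is W → L
n=26: reaches L-position 13 → W
n=27: reaches L-position 9 → W
Reading off the rows marked L gives the requested list; there are 11 such values of n.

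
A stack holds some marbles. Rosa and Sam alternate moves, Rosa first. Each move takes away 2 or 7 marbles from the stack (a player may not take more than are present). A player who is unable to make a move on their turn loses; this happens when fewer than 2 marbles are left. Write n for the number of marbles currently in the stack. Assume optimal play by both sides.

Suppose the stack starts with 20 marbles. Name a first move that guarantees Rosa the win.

Remove 2, leaving 18.

Compute win/loss labels from the base case upward. A position with no move is L. Any other position is W if it can reach an L in one move, else L.
n=0: no move → L
n=1: no move → L
n=2: can move to 0, which is L ⇒ W
n=3: can move to 1, which is L ⇒ W
n=4: the only move is to 2(W), a W ⇒ L
n=5: the only move is to 3(W), a W ⇒ L
n=6: can move to 4, which is L ⇒ W
n=7: can move to 5, which is L ⇒ W
n=8: can move to 1, which is L ⇒ W
n=9: moves to 7(W), 2(W); every one is W ⇒ L
n=10: moves to 8(W), 3(W); every one is W ⇒ L
n=11: can move to 9, which is L ⇒ W
n=12: can move to 10, which is L ⇒ W
n=13: moves to 11(W), 6(W); every one is W ⇒ L
n=14: moves to 12(W), 7(W); every one is W ⇒ L
n=15: can move to 13, which is L ⇒ W
n=16: can move to 14, which is L ⇒ W
n=17: can move to 10, which is L ⇒ W
n=18: moves to 16(W), 11(W); every one is W ⇒ L
n=19: moves to 17(W), 12(W); every one is W ⇒ L
n=20: can move to 18, which is L ⇒ W
From 20, the L positions reachable in one move are: 18, 13. Any move reaching one of these is winning.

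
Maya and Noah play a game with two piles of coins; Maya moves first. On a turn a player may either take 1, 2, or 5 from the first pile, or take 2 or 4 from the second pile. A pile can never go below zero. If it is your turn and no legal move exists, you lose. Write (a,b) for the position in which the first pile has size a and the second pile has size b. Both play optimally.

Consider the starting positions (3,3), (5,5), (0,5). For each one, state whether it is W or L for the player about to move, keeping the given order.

(3,3): W, (5,5): L, (0,5): W

Build the W/L table. Terminal = L. A non-terminal position is W if it has a move to some L; otherwise it is L.
No move ever increases a pile, so every position that can arise here has a ≤ 5 and b ≤ 5; it is enough to label the cells with 0 ≤ a ≤ 5 and 0 ≤ b ≤ 5.
Every move lowers a or b (never raises either), so fill the grid row by row in increasing a, and left to right within a row: each cell's successors are then already labelled.
      b=0  b=1  b=2  b=3  b=4  b=5
a=0:    L    L    W    W    W    W
a=1:    W    W    L    L    W    W
a=2:    W    W    W    W    L    L
a=3:    L    L    W    W    W    W
a=4:    W    W    L    L    W    W
a=5:    W    W    W    W    L    L
Cells with no legal move (terminal, hence L): (0,0), (0,1).
The remaining L cells, each justified by listing all of its moves:
(1,2): L (options (0,2)(W), (1,0)(W) are all W)
(1,3): L (options (0,3)(W), (1,1)(W) are all W)
(2,4): L (options (1,4)(W), (0,4)(W), (2,2)(W), (2,0)(W) are all W)
(2,5): L (options (1,5)(W), (0,5)(W), (2,3)(W), (2,1)(W) are all W)
(3,0): L (options (2,0)(W), (1,0)(W) are all W)
(3,1): L (options (2,1)(W), (1,1)(W) are all W)
(4,2): L (options (3,2)(W), (2,2)(W), (4,0)(W) are all W)
(4,3): L (options (3,3)(W), (2,3)(W), (4,1)(W) are all W)
(5,4): L (options (4,4)(W), (3,4)(W), (0,4)(W), (5,2)(W), (5,0)(W) are all W)
(5,5): L (options (4,5)(W), (3,5)(W), (0,5)(W), (5,3)(W), (5,1)(W) are all W)
Every other cell has at least one move into one of the L cells above, so it is W.
(3,3): the move to (1,3) reaches an L cell, so W
(5,5): one of the L cells justified above, so L
(0,5): the move to (0,1) reaches an L cell, so W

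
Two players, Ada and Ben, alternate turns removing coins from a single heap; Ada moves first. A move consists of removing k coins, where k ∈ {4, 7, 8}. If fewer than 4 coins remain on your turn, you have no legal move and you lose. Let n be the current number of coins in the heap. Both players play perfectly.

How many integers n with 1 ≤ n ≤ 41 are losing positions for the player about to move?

15

Build the W/L table. Terminal = L. A non-terminal position is W if it has a move to some L; otherwise it is L.
n=0: no move → L
n=1: no move → L
n=2: no move → L
n=3: no move → L
n=4: can move to 0, which is L ⇒ W
n=5: can move to 1, which is L ⇒ W
n=6: can move to 2, which is L ⇒ W
n=7: can move to 3, which is L ⇒ W
n=8: can move to 1, which is L ⇒ W
n=9: can move to 2, which is L ⇒ W
n=10: can move to 3, which is L ⇒ W
n=11: can move to 3, which is L ⇒ W
n=12: moves to 8(W), 5(W), 4(W); every one is W ⇒ L
n=13: moves to 9(W), 6(W), 5(W); every one is W ⇒ L
n=14: moves to 10(W), 7(W), 6(W); every one is W ⇒ L
n=15: moves to 11(W), 8(W), 7(W); every one is W ⇒ L
n=16: can move to 12, which is L ⇒ W
n=17: can move to 13, which is L ⇒ W
n=18: can move to 14, which is L ⇒ W
n=19: can move to 15, which is L ⇒ W
n=20: can move to 13, which is L ⇒ W
n=21: can move to 14, which is L ⇒ W
n=22: can move to 15, which is L ⇒ W
n=23: can move to 15, which is L ⇒ W
n=24: moves to 20(W), 17(W), 16(W); every one is W ⇒ L
n=25: moves to 21(W), 18(W), 17(W); every one is W ⇒ L
n=26: moves to 22(W), 19(W), 18(W); every one is W ⇒ L
n=27: moves to 23(W), 20(W), 19(W); every one is W ⇒ L
n=28: can move to 24, which is L ⇒ W
n=29: can move to 25, which is L ⇒ W
n=30: can move to 26, which is L ⇒ W
n=31: can move to 27, which is L ⇒ W
n=32: can move to 25, which is L ⇒ W
n=33: can move to 26, which is L ⇒ W
n=34: can move to 27, which is L ⇒ W
n=35: can move to 27, which is L ⇒ W
n=36: moves to 32(W), 29(W), 28(W); every one is W ⇒ L
n=37: moves to 33(W), 30(W), 29(W); every one is W ⇒ L
n=38: moves to 34(W), 31(W), 30(W); every one is W ⇒ L
n=39: moves to 35(W), 32(W), 31(W); every one is W ⇒ L
n=40: can move to 36, which is L ⇒ W
n=41: can move to 37, which is L ⇒ W
L entries with 1 ≤ n ≤ 41 (n=0 is outside the asked range and is not counted): n = 1, 2, 3, 12, 13, 14, 15, 24, 25, 26, 27, 36, 37, 38, 39; that makes 15.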